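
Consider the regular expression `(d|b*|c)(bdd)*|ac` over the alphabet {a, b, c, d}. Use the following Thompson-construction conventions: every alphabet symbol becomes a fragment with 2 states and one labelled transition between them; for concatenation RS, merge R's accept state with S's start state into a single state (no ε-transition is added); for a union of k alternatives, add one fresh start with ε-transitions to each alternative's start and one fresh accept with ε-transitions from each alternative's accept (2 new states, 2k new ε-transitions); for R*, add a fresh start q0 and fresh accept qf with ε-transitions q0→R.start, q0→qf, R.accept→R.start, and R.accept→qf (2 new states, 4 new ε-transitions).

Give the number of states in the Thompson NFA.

Per subexpression:
Each of the 8 symbol leaves contributes a 2-state fragment.
  b* : 4 states
  d|b*|c : 10 states
  bdd : 4 states
  (bdd)* : 6 states
  (d|b*|c)(bdd)* : 15 states
  ac : 3 states
  (d|b*|c)(bdd)*|ac : 20 states

20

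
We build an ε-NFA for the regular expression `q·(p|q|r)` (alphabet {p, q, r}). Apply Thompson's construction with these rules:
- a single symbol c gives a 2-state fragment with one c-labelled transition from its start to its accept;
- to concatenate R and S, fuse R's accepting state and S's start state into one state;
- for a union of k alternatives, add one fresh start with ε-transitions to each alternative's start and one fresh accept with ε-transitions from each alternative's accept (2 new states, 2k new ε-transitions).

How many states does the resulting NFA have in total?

9

Recursing over subexpressions:
Each of the 4 symbol leaves contributes a 2-state fragment.
  p|q|r = 8 states
  q·(p|q|r) = 9 states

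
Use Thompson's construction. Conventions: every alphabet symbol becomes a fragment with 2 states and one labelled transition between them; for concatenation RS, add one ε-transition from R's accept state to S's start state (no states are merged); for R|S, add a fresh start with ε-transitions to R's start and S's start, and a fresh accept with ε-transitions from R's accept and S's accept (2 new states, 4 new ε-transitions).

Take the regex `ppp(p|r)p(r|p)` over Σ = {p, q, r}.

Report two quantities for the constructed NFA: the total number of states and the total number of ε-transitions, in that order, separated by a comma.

20, 13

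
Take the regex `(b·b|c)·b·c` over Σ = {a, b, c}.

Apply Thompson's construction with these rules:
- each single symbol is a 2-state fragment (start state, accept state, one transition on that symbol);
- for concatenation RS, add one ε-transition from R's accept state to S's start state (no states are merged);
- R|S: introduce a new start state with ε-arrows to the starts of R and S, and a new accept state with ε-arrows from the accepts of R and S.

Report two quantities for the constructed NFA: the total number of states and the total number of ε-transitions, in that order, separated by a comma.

12, 7

Recursing over subexpressions:
Each of the 5 symbol leaves contributes 2 states and 0 ε-transitions.
  b·b — 4 states, 1 ε-transition
  b·b|c — 8 states, 5 ε-transitions
  (b·b|c)·b·c — 12 states, 7 ε-transitions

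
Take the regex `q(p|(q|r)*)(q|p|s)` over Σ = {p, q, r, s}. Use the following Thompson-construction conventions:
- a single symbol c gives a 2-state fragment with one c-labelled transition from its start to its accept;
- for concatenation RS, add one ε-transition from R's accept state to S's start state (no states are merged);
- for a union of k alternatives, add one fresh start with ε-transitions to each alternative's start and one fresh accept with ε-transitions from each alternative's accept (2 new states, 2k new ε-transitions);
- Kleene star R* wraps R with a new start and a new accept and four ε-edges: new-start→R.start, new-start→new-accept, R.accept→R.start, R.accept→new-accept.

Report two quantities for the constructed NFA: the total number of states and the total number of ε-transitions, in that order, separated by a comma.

22, 20

By structural recursion:
Each of the 7 symbol leaves contributes 2 states and 0 ε-transitions.
  q|r → 6 states, 4 ε-transitions
  (q|r)* → 8 states, 8 ε-transitions
  p|(q|r)* → 12 states, 12 ε-transitions
  q|p|s → 8 states, 6 ε-transitions
  q(p|(q|r)*)(q|p|s) → 22 states, 20 ε-transitions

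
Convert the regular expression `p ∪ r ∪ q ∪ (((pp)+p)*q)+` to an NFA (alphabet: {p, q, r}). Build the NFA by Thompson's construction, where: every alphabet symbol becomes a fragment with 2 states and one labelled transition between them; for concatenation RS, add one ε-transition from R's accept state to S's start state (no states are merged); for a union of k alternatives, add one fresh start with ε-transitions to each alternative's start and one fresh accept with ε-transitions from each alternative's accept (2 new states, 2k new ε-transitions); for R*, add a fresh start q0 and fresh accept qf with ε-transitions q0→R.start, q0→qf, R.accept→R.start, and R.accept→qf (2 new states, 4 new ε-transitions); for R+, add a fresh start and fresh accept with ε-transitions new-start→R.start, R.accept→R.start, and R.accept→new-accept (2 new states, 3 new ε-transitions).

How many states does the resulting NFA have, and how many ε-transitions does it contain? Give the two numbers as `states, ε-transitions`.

Per subexpression:
Each of the 7 symbol leaves contributes 2 states and 0 ε-transitions.
  pp = 4 states, 1 ε-transition
  (pp)+ = 6 states, 4 ε-transitions
  (pp)+p = 8 states, 5 ε-transitions
  ((pp)+p)* = 10 states, 9 ε-transitions
  ((pp)+p)*q = 12 states, 10 ε-transitions
  (((pp)+p)*q)+ = 14 states, 13 ε-transitions
  p ∪ r ∪ q ∪ (((pp)+p)*q)+ = 22 states, 21 ε-transitions

22, 21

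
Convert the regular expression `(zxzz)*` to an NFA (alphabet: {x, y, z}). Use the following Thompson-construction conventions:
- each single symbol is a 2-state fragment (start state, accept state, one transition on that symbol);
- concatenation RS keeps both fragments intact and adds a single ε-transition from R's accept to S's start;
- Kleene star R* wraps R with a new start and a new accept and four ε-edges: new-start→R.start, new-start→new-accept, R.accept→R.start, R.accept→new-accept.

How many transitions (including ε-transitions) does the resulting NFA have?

Building bottom-up:
Each of the 4 symbol leaves contributes 1 transition (1 symbol, 0 ε).
  zxzz → 7 transitions (4 symbol, 3 ε)
  (zxzz)* → 11 transitions (4 symbol, 7 ε)

11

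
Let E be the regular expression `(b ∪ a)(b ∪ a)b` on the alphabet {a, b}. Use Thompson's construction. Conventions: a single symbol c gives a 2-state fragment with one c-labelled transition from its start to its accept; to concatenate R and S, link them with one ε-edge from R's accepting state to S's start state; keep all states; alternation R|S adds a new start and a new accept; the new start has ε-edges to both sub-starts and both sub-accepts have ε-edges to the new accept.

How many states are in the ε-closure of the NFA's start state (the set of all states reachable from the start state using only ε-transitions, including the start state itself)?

3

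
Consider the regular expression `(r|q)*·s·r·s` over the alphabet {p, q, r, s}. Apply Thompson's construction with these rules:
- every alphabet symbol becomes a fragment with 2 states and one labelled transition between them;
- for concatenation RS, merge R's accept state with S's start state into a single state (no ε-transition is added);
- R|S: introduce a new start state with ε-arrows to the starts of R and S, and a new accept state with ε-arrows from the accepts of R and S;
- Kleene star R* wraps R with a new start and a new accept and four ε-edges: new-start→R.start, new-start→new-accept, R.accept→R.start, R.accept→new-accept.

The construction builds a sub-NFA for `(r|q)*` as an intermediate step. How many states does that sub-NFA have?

8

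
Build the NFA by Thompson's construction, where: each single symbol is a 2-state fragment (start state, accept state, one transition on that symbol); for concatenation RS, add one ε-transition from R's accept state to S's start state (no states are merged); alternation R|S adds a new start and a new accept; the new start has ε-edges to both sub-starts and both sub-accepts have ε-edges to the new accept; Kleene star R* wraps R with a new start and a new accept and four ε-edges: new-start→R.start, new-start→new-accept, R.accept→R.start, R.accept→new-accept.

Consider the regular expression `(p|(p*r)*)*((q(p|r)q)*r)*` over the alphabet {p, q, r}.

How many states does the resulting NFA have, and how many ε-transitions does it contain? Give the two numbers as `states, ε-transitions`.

Building bottom-up:
Each of the 8 symbol leaves contributes 2 states and 0 ε-transitions.
  p* : 4 states, 4 ε-transitions
  p*r : 6 states, 5 ε-transitions
  (p*r)* : 8 states, 9 ε-transitions
  p|(p*r)* : 12 states, 13 ε-transitions
  (p|(p*r)*)* : 14 states, 17 ε-transitions
  p|r : 6 states, 4 ε-transitions
  q(p|r)q : 10 states, 6 ε-transitions
  (q(p|r)q)* : 12 states, 10 ε-transitions
  (q(p|r)q)*r : 14 states, 11 ε-transitions
  ((q(p|r)q)*r)* : 16 states, 15 ε-transitions
  (p|(p*r)*)*((q(p|r)q)*r)* : 30 states, 33 ε-transitions

30, 33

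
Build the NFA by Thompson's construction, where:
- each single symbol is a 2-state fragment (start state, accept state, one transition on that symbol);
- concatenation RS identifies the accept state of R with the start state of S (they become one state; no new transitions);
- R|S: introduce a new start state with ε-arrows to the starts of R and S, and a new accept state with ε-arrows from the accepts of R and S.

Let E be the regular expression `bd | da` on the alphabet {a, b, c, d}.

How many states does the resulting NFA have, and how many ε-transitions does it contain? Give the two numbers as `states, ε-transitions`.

Bottom-up over the parse tree:
Each of the 4 symbol leaves contributes 2 states and 0 ε-transitions.
  bd = 3 states, 0 ε-transitions
  da = 3 states, 0 ε-transitions
  bd | da = 8 states, 4 ε-transitions

8, 4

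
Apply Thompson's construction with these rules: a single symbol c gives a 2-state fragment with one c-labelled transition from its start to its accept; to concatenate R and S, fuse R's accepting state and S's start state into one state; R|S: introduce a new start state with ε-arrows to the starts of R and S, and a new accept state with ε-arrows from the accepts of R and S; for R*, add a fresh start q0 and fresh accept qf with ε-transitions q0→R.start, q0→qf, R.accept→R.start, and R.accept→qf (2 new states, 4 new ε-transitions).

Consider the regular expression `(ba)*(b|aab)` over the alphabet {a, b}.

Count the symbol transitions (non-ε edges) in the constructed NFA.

6

By structural recursion:
Each of the 6 symbol leaves contributes exactly 1 symbol transition.
  ba = 2 symbol transitions
  (ba)* = 2 symbol transitions
  aab = 3 symbol transitions
  b|aab = 4 symbol transitions
  (ba)*(b|aab) = 6 symbol transitions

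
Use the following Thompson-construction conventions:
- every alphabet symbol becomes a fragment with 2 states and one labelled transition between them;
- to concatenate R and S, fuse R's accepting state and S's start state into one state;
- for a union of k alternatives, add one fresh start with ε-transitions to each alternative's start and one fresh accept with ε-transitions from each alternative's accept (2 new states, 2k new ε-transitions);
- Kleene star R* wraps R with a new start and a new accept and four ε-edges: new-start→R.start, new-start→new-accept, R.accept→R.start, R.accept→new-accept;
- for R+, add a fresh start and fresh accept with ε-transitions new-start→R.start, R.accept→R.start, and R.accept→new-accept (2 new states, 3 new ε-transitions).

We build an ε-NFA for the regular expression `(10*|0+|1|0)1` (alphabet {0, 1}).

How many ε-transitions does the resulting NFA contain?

15

Recursing over subexpressions:
Each of the 6 symbol leaves contributes 0 ε-transitions.
  0* : 4 ε-transitions
  10* : 4 ε-transitions
  0+ : 3 ε-transitions
  10*|0+|1|0 : 15 ε-transitions
  (10*|0+|1|0)1 : 15 ε-transitions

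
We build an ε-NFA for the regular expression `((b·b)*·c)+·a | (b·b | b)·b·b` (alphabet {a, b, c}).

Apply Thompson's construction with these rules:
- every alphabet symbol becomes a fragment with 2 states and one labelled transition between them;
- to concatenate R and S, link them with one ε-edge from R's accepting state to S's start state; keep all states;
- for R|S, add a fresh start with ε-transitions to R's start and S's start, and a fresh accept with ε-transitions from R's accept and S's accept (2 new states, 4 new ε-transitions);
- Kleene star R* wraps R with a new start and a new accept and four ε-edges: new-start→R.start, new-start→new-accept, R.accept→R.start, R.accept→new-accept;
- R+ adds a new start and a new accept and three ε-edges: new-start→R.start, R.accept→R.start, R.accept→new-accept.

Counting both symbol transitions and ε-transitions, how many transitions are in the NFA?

30

By structural recursion:
Each of the 9 symbol leaves contributes 1 transition (1 symbol, 0 ε).
  b·b → 3 transitions (2 symbol, 1 ε)
  (b·b)* → 7 transitions (2 symbol, 5 ε)
  (b·b)*·c → 9 transitions (3 symbol, 6 ε)
  ((b·b)*·c)+ → 12 transitions (3 symbol, 9 ε)
  ((b·b)*·c)+·a → 14 transitions (4 symbol, 10 ε)
  b·b → 3 transitions (2 symbol, 1 ε)
  b·b | b → 8 transitions (3 symbol, 5 ε)
  (b·b | b)·b·b → 12 transitions (5 symbol, 7 ε)
  ((b·b)*·c)+·a | (b·b | b)·b·b → 30 transitions (9 symbol, 21 ε)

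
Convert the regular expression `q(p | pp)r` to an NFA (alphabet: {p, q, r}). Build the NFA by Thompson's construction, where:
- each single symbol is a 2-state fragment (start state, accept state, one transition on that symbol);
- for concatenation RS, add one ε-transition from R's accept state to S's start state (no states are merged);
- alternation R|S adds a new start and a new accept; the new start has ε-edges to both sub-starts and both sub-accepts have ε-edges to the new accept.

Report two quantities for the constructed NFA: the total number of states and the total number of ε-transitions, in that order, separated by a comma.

Per subexpression:
Each of the 5 symbol leaves contributes 2 states and 0 ε-transitions.
  pp — 4 states, 1 ε-transition
  p | pp — 8 states, 5 ε-transitions
  q(p | pp)r — 12 states, 7 ε-transitions

12, 7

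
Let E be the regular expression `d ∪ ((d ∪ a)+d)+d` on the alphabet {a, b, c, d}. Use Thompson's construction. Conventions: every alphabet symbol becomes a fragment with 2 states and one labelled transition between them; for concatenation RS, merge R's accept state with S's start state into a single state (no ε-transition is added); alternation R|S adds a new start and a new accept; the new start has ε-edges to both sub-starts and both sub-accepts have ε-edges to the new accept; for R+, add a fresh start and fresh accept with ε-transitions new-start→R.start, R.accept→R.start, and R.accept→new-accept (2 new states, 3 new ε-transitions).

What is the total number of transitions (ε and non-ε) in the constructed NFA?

By structural recursion:
Each of the 5 symbol leaves contributes 1 transition (1 symbol, 0 ε).
  d ∪ a → 6 transitions (2 symbol, 4 ε)
  (d ∪ a)+ → 9 transitions (2 symbol, 7 ε)
  (d ∪ a)+d → 10 transitions (3 symbol, 7 ε)
  ((d ∪ a)+d)+ → 13 transitions (3 symbol, 10 ε)
  ((d ∪ a)+d)+d → 14 transitions (4 symbol, 10 ε)
  d ∪ ((d ∪ a)+d)+d → 19 transitions (5 symbol, 14 ε)

19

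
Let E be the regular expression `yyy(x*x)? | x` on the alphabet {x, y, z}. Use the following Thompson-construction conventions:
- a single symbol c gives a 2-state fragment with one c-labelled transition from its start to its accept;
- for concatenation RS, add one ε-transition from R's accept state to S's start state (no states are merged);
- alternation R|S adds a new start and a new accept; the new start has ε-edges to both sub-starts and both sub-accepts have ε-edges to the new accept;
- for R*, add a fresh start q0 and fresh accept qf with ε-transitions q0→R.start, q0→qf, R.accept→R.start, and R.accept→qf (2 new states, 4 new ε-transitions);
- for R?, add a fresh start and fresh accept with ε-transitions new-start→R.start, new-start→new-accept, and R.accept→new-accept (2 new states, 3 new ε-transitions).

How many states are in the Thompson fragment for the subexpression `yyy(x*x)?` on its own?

Fragment for `yyy(x*x)?`:
Each of the 5 symbol leaves contributes a 2-state fragment.
  x* — 4 states
  x*x — 6 states
  (x*x)? — 8 states
  yyy(x*x)? — 14 states

14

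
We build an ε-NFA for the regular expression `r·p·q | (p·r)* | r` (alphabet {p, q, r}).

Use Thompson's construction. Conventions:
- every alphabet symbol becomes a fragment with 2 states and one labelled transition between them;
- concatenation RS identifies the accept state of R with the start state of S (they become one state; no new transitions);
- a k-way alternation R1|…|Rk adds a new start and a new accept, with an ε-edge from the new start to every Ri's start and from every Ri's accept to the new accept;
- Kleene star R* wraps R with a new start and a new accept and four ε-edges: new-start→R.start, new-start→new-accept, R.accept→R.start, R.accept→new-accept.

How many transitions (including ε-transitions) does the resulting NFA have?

By structural recursion:
Each of the 6 symbol leaves contributes 1 transition (1 symbol, 0 ε).
  r·p·q — 3 transitions (3 symbol, 0 ε)
  p·r — 2 transitions (2 symbol, 0 ε)
  (p·r)* — 6 transitions (2 symbol, 4 ε)
  r·p·q | (p·r)* | r — 16 transitions (6 symbol, 10 ε)

16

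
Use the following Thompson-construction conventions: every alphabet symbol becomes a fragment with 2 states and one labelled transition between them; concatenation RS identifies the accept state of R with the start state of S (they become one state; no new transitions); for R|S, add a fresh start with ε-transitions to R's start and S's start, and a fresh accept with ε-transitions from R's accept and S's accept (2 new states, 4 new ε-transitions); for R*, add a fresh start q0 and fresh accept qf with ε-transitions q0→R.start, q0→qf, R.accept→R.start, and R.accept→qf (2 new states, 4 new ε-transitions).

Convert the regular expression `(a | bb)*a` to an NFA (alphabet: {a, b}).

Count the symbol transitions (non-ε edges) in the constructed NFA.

Recursing over subexpressions:
Each of the 4 symbol leaves contributes exactly 1 symbol transition.
  bb → 2 symbol transitions
  a | bb → 3 symbol transitions
  (a | bb)* → 3 symbol transitions
  (a | bb)*a → 4 symbol transitions

4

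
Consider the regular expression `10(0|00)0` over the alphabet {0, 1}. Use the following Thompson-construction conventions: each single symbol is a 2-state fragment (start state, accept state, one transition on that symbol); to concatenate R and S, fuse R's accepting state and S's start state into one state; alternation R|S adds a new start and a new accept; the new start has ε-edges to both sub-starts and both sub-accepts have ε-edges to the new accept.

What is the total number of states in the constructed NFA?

Recursing over subexpressions:
Each of the 6 symbol leaves contributes a 2-state fragment.
  00 = 3 states
  0|00 = 7 states
  10(0|00)0 = 10 states

10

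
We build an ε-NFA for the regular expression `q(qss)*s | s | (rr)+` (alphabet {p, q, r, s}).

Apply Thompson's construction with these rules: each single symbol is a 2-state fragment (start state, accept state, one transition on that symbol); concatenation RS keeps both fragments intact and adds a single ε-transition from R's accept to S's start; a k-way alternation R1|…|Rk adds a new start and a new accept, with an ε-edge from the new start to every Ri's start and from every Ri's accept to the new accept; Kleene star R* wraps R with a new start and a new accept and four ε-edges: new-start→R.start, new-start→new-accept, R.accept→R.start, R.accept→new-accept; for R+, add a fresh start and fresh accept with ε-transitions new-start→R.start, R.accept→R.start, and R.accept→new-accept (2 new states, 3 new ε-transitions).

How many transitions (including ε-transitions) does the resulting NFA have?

26

Per subexpression:
Each of the 8 symbol leaves contributes 1 transition (1 symbol, 0 ε).
  qss → 5 transitions (3 symbol, 2 ε)
  (qss)* → 9 transitions (3 symbol, 6 ε)
  q(qss)*s → 13 transitions (5 symbol, 8 ε)
  rr → 3 transitions (2 symbol, 1 ε)
  (rr)+ → 6 transitions (2 symbol, 4 ε)
  q(qss)*s | s | (rr)+ → 26 transitions (8 symbol, 18 ε)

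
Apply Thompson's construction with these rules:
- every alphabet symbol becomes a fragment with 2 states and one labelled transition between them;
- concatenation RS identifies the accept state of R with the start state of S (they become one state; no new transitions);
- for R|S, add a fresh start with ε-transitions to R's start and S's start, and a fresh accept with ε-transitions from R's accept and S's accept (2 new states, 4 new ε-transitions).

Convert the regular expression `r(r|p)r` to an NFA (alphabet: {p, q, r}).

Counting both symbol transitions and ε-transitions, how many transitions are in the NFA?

8

Recursing over subexpressions:
Each of the 4 symbol leaves contributes 1 transition (1 symbol, 0 ε).
  r|p : 6 transitions (2 symbol, 4 ε)
  r(r|p)r : 8 transitions (4 symbol, 4 ε)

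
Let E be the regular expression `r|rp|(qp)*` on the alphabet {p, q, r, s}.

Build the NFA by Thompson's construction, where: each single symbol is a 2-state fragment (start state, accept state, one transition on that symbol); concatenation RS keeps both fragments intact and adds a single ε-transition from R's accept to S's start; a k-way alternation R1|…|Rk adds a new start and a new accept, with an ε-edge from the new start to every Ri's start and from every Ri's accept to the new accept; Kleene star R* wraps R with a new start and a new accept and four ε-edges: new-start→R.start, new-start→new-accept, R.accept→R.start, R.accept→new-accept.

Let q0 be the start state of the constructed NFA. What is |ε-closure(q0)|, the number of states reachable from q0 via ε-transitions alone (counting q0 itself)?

Work bottom-up. For each fragment F, track |ε-closure(F.start)| and whether F's accept lies in that closure (i.e. whether F accepts ε). A single-symbol fragment has closure size 1 and does not accept ε.
  rp → |closure| equals the left operand's closure size = 1 (its accept is not ε-reachable, so the closure stops there)
  qp → |closure| equals the left operand's closure size = 1 (its accept is not ε-reachable, so the closure stops there)
  (qp)* → new start has ε-edges to the inner start and to the new accept, so |closure| = 2 + 1 = 3
  r|rp|(qp)* → |closure| = 1 (new start) + (1 + 1 + 3) + 1 (new accept, since some branch ε-reaches its own accept) = 7

7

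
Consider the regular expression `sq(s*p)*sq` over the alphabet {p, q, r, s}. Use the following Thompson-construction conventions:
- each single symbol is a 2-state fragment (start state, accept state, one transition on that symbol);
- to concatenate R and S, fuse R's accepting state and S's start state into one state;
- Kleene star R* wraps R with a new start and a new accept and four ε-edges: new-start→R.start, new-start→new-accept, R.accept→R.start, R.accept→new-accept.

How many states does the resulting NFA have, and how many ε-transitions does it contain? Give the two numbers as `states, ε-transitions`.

Building bottom-up:
Each of the 6 symbol leaves contributes 2 states and 0 ε-transitions.
  s* = 4 states, 4 ε-transitions
  s*p = 5 states, 4 ε-transitions
  (s*p)* = 7 states, 8 ε-transitions
  sq(s*p)*sq = 11 states, 8 ε-transitions

11, 8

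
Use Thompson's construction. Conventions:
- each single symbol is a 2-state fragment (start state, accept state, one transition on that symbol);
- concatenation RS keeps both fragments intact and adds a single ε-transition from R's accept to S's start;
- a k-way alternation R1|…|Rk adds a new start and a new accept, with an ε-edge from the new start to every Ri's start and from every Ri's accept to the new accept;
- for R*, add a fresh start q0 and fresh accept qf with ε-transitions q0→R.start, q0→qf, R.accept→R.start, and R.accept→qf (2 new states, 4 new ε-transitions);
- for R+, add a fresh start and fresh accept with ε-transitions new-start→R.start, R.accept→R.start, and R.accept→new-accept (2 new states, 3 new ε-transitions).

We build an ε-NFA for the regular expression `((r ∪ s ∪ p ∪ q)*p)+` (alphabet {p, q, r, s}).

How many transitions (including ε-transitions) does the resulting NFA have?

21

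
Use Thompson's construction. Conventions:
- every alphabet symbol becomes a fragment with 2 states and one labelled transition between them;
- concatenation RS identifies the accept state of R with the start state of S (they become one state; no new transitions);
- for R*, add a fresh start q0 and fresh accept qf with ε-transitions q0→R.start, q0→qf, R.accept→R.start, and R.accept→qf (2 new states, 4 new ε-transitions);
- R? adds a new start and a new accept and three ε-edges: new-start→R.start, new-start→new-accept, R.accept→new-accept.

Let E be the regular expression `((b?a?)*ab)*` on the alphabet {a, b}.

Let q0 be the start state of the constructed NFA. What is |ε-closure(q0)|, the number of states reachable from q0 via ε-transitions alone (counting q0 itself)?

Let C(F) = |ε-closure(F.start)| within fragment F, and note whether F accepts ε. Symbol fragments have C = 1 and do not accept ε. Then:
  b? : new start has ε-edges to the inner start and to the new accept, so C = 2 + 1 = 3
  a? : C = 1 (new start) + 1 (body) + 1 (new accept, via ε) = 3
  b?a? : C = 3 + (3−1) = 5 (closure spills across the concat boundary because the left factor accepts ε)
  (b?a?)* : the star's fresh start ε-reaches both the body's start and the fresh accept: C = 2 + 5 = 7
  (b?a?)*ab : C = 7 + (1−1) = 7 (closure spills across the concat boundary because the left factor accepts ε)
  ((b?a?)*ab)* : new start has ε-edges to the inner start and to the new accept, so C = 2 + 7 = 9

9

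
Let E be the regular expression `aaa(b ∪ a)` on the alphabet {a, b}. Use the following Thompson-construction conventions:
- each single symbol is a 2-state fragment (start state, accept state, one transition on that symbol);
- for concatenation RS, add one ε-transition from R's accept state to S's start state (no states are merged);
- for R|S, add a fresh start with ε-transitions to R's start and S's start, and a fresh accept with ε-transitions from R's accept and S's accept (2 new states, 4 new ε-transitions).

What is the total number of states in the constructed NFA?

Bottom-up over the parse tree:
Each of the 5 symbol leaves contributes a 2-state fragment.
  b ∪ a — 6 states
  aaa(b ∪ a) — 12 states

12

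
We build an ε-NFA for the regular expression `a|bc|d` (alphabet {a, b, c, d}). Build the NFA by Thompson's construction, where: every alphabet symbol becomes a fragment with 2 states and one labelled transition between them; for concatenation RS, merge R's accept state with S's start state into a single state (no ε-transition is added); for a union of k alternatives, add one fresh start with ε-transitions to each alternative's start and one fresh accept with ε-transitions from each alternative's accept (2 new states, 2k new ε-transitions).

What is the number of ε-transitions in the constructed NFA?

Recursing over subexpressions:
Each of the 4 symbol leaves contributes 0 ε-transitions.
  bc → 0 ε-transitions
  a|bc|d → 6 ε-transitions

6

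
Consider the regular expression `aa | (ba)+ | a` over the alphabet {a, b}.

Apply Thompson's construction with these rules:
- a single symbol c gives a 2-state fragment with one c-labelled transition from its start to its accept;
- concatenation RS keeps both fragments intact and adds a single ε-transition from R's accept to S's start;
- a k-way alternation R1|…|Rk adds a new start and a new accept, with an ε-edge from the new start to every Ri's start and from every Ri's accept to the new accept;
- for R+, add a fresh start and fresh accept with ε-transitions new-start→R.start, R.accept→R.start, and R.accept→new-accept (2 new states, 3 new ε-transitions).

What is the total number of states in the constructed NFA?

Bottom-up over the parse tree:
Each of the 5 symbol leaves contributes a 2-state fragment.
  aa → 4 states
  ba → 4 states
  (ba)+ → 6 states
  aa | (ba)+ | a → 14 states

14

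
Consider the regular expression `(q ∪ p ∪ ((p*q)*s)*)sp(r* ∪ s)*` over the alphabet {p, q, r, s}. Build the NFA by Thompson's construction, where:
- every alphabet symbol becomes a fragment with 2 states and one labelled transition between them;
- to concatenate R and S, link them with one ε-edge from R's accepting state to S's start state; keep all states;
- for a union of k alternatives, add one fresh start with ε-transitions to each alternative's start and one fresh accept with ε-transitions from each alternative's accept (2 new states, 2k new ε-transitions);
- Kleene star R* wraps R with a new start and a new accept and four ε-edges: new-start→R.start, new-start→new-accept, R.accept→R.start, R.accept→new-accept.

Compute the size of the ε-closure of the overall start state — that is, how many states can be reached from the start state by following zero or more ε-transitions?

14

Work bottom-up. For each fragment F, track |ε-closure(F.start)| and whether F's accept lies in that closure (i.e. whether F accepts ε). A single-symbol fragment has closure size 1 and does not accept ε.
  p* → new start has ε-edges to the inner start and to the new accept, so |ε-closure| = 2 + 1 = 3
  p*q → the left operand accepts ε, so the closure extends into the next operand (via the concat ε-link); |ε-closure| = 3 + 1 = 4
  (p*q)* → |ε-closure| = 1 (new start) + 4 (body) + 1 (new accept) = 6
  (p*q)*s → the left operand accepts ε, so the closure extends into the next operand (via the concat ε-link); |ε-closure| = 6 + 1 = 7
  ((p*q)*s)* → the star's fresh start ε-reaches both the body's start and the fresh accept: |ε-closure| = 2 + 7 = 9
  q ∪ p ∪ ((p*q)*s)* → new start ε-reaches every alternative's start; at least one alternative accepts ε, so the union's new accept is reached too: |ε-closure| = 1 + 1 + 1 + 9 + 1 = 13
  r* → new start has ε-edges to the inner start and to the new accept, so |ε-closure| = 2 + 1 = 3
  r* ∪ s → |ε-closure| = 1 (new start) + (3 + 1) + 1 (new accept, since some branch ε-reaches its own accept) = 6
  (r* ∪ s)* → new start has ε-edges to the inner start and to the new accept, so |ε-closure| = 2 + 6 = 8
  (q ∪ p ∪ ((p*q)*s)*)sp(r* ∪ s)* → |ε-closure| = 13 + 1 = 14 (closure spills across the concat boundary because the left factor accepts ε)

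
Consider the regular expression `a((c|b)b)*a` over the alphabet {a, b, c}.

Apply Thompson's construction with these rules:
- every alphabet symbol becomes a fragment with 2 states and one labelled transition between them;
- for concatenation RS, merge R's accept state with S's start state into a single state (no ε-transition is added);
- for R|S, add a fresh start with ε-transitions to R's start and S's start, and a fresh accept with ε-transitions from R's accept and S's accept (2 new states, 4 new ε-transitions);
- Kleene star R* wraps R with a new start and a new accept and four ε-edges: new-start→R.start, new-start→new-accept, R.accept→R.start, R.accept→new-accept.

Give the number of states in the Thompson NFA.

11

Per subexpression:
Each of the 5 symbol leaves contributes a 2-state fragment.
  c|b → 6 states
  (c|b)b → 7 states
  ((c|b)b)* → 9 states
  a((c|b)b)*a → 11 states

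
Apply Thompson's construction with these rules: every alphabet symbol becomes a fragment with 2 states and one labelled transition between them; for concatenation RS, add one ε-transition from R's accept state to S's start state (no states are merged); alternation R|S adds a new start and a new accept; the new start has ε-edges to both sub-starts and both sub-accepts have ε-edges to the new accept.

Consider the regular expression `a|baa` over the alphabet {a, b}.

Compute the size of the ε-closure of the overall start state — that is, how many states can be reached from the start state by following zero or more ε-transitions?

Work bottom-up. For each fragment F, track |ε-closure(F.start)| and whether F's accept lies in that closure (i.e. whether F accepts ε). A single-symbol fragment has closure size 1 and does not accept ε.
  baa — same as the first factor's closure: C = 1
  a|baa — C = 1 + 1 + 1 = 3 (the new accept is not ε-reachable since no branch accepts ε)

3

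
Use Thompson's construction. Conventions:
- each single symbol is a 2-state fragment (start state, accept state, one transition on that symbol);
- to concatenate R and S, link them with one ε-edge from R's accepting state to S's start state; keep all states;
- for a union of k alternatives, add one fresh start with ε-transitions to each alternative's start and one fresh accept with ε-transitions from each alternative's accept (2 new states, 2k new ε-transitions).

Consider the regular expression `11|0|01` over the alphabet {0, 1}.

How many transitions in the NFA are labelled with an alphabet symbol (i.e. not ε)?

5

Bottom-up over the parse tree:
Each of the 5 symbol leaves contributes exactly 1 symbol transition.
  11 → 2 symbol transitions
  01 → 2 symbol transitions
  11|0|01 → 5 symbol transitions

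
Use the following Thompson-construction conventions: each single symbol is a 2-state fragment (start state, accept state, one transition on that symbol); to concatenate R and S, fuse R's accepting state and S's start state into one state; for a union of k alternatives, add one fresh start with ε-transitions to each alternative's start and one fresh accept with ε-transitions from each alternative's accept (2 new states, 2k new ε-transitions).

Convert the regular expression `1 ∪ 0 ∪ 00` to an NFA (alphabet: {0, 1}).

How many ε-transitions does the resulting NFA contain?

Bottom-up over the parse tree:
Each of the 4 symbol leaves contributes 0 ε-transitions.
  00 — 0 ε-transitions
  1 ∪ 0 ∪ 00 — 6 ε-transitions

6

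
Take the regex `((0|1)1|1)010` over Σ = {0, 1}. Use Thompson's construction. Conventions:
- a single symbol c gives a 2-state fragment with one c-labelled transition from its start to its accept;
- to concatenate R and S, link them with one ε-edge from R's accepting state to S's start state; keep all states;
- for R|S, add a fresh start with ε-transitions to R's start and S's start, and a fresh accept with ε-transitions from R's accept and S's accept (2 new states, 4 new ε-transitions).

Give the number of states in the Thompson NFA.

Recursing over subexpressions:
Each of the 7 symbol leaves contributes a 2-state fragment.
  0|1 → 6 states
  (0|1)1 → 8 states
  (0|1)1|1 → 12 states
  ((0|1)1|1)010 → 18 states

18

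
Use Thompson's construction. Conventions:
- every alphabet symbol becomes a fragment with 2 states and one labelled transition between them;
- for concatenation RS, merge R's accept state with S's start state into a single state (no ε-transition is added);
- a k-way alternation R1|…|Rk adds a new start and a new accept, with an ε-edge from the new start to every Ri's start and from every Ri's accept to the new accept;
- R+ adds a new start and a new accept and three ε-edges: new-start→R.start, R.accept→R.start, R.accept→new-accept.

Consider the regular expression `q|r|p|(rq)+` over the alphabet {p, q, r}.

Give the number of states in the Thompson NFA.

By structural recursion:
Each of the 5 symbol leaves contributes a 2-state fragment.
  rq → 3 states
  (rq)+ → 5 states
  q|r|p|(rq)+ → 13 states

13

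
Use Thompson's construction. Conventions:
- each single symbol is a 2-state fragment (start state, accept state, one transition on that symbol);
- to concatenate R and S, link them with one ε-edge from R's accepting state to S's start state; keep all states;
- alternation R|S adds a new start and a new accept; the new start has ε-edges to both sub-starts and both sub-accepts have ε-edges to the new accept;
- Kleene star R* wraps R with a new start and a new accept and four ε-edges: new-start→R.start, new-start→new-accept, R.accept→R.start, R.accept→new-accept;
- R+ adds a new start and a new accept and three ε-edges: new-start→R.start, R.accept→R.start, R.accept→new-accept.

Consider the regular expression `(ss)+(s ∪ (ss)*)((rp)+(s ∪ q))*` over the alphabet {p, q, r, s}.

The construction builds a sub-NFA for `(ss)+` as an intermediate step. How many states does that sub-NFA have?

6

Fragment for `(ss)+`:
Each of the 2 symbol leaves contributes a 2-state fragment.
  ss → 4 states
  (ss)+ → 6 states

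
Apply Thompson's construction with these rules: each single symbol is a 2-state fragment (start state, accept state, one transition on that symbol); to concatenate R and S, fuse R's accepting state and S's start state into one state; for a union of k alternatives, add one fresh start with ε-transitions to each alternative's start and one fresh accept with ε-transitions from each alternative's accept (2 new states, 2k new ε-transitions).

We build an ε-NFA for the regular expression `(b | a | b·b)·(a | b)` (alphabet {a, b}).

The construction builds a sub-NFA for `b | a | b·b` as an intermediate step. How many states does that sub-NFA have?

Fragment for `b | a | b·b`:
Each of the 4 symbol leaves contributes a 2-state fragment.
  b·b : 3 states
  b | a | b·b : 9 states

9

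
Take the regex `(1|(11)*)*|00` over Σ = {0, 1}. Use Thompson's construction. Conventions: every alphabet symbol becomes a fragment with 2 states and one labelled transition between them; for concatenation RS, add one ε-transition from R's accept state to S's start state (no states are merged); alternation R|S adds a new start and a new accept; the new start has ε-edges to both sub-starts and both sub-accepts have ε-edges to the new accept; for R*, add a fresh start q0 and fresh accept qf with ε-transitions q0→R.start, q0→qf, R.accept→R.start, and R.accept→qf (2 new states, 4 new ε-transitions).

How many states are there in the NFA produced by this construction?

Building bottom-up:
Each of the 5 symbol leaves contributes a 2-state fragment.
  11 — 4 states
  (11)* — 6 states
  1|(11)* — 10 states
  (1|(11)*)* — 12 states
  00 — 4 states
  (1|(11)*)*|00 — 18 states

18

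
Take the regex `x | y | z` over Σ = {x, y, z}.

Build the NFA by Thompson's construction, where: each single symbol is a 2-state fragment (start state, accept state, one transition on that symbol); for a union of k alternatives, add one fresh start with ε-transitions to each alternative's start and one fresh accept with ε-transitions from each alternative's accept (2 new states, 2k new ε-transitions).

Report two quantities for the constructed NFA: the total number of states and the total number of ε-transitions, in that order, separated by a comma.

8, 6

Bottom-up over the parse tree:
Each of the 3 symbol leaves contributes 2 states and 0 ε-transitions.
  x | y | z = 8 states, 6 ε-transitions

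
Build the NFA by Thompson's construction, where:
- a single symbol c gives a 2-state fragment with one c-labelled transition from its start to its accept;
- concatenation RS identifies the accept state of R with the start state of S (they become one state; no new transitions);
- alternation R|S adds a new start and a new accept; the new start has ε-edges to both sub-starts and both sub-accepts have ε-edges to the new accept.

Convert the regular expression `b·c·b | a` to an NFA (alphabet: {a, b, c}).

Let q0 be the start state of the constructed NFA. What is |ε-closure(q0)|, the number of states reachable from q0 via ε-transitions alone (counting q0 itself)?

Work bottom-up. For each fragment F, track |ε-closure(F.start)| and whether F's accept lies in that closure (i.e. whether F accepts ε). A single-symbol fragment has closure size 1 and does not accept ε.
  b·c·b — |ε-closure| equals the left operand's closure size = 1 (its accept is not ε-reachable, so the closure stops there)
  b·c·b | a — new start ε-reaches every alternative's start; none of them accept ε, so the new accept is not reached: |ε-closure| = 1 + 1 + 1 = 3

3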